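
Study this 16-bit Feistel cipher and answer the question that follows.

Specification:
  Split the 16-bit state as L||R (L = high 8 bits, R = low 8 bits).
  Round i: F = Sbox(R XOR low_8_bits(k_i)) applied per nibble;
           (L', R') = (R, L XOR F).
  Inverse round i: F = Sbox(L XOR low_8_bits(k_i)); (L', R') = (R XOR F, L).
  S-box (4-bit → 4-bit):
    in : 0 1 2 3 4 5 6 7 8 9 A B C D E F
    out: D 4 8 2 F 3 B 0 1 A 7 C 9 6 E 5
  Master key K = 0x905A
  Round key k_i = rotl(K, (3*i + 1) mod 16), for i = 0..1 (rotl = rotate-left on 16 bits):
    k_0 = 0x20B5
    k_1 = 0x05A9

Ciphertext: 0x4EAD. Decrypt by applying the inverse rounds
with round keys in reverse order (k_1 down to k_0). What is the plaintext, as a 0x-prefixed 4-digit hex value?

s_0 = ciphertext = 0x4EAD
s_1 = InvRound(s_0, k_1) = 0x4D4E
s_2 = InvRound(s_1, k_0) = 0x1F4D

0x1F4D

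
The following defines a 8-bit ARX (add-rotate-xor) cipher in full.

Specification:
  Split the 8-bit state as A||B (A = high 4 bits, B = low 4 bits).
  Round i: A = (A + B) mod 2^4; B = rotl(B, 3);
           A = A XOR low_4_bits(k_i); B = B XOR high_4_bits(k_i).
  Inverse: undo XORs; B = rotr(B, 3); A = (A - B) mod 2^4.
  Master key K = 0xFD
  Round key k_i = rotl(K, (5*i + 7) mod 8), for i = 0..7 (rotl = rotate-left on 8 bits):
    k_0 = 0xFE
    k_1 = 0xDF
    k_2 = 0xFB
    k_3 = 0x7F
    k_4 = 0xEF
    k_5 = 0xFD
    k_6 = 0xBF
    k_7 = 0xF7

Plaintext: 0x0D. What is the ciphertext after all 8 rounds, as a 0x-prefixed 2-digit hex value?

0x1D

s_0 = plaintext = 0x0D
s_1 = Round(s_0, k_0) = 0x31
s_2 = Round(s_1, k_1) = 0xB5
s_3 = Round(s_2, k_2) = 0xB5
s_4 = Round(s_3, k_3) = 0xFD
s_5 = Round(s_4, k_4) = 0x30
s_6 = Round(s_5, k_5) = 0xEF
s_7 = Round(s_6, k_6) = 0x24
s_8 = Round(s_7, k_7) = 0x1D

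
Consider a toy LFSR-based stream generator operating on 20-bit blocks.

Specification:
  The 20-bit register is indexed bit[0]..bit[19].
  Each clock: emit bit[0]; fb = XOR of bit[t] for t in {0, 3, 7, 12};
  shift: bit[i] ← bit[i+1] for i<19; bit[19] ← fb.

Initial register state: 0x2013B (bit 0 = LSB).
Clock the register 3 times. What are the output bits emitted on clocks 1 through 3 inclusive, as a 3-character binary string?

reg_0 = 0x2013B
clock 1: out=1, reg = 0x1009D
clock 2: out=1, reg = 0x8804E
clock 3: out=0, reg = 0xC4027

110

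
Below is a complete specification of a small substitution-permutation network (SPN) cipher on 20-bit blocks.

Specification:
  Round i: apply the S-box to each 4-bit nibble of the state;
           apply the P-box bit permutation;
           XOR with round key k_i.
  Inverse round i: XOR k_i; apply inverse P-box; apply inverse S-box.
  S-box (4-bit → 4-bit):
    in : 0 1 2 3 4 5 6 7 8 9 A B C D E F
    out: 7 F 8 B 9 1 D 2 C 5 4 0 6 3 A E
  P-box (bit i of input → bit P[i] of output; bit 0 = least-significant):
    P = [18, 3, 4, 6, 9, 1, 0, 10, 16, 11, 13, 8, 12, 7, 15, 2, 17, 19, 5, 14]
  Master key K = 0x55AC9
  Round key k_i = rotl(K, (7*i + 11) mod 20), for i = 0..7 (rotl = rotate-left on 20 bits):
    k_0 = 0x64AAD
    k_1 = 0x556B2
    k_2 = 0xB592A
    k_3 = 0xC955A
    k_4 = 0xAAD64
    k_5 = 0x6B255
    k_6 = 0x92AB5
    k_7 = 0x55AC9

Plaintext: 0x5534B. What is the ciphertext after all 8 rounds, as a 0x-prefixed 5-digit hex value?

0x4222F

s_0 = plaintext = 0x5534B
s_1 = Round(s_0, k_0) = 0x555AD
s_2 = Round(s_1, k_1) = 0x246BB
s_3 = Round(s_2, k_2) = 0xA282E
s_4 = Round(s_3, k_3) = 0xCB036
s_5 = Round(s_4, k_4) = 0x78316
s_6 = Round(s_5, k_5) = 0xB3D02
s_7 = Round(s_6, k_6) = 0x83072
s_8 = Round(s_7, k_7) = 0x4222F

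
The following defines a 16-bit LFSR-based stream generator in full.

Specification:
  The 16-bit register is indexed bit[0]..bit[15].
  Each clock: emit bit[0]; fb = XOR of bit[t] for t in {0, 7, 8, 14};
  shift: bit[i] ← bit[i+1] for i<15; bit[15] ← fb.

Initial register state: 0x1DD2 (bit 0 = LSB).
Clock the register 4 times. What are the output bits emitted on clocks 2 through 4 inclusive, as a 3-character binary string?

100

reg_0 = 0x1DD2
clock 1: out=0, reg = 0x0EE9
clock 2: out=1, reg = 0x0774
clock 3: out=0, reg = 0x83BA
clock 4: out=0, reg = 0x41DD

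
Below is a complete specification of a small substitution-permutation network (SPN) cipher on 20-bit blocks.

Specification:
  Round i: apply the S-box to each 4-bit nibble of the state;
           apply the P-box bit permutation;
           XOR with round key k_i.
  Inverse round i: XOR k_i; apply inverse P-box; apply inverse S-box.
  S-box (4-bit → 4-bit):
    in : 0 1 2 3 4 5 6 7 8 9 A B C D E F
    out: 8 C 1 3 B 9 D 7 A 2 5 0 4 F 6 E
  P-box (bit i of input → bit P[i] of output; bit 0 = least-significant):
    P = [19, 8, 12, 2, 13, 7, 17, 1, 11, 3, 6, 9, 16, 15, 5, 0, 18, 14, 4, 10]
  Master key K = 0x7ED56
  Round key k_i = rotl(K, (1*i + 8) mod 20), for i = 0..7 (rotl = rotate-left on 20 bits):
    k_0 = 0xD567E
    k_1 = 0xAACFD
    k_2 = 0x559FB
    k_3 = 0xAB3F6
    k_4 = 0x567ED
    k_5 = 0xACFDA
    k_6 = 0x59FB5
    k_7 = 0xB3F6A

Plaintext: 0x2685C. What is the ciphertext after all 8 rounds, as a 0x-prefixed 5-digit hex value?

0x29C67

s_0 = plaintext = 0x2685C
s_1 = Round(s_0, k_0) = 0x86455
s_2 = Round(s_1, k_1) = 0x3C2D2
s_3 = Round(s_2, k_2) = 0xB3159
s_4 = Round(s_3, k_3) = 0xB10B4
s_5 = Round(s_4, k_4) = 0xD64C8
s_6 = Round(s_5, k_5) = 0xD80E7
s_7 = Round(s_6, k_6) = 0xB4824
s_8 = Round(s_7, k_7) = 0x29C67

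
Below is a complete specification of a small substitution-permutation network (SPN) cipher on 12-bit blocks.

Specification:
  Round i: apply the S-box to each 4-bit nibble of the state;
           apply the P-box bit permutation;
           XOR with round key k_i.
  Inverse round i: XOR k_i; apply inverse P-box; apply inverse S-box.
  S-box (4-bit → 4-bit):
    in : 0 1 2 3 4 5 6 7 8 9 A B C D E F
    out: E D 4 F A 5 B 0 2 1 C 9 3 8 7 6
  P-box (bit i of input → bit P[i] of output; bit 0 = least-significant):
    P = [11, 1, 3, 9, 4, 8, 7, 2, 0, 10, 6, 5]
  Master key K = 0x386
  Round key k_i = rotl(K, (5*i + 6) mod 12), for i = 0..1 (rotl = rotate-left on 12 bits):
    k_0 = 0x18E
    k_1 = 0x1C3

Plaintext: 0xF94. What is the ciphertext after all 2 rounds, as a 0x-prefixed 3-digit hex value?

s_0 = plaintext = 0xF94
s_1 = Round(s_0, k_0) = 0x7DC
s_2 = Round(s_1, k_1) = 0x9C5

0x9C5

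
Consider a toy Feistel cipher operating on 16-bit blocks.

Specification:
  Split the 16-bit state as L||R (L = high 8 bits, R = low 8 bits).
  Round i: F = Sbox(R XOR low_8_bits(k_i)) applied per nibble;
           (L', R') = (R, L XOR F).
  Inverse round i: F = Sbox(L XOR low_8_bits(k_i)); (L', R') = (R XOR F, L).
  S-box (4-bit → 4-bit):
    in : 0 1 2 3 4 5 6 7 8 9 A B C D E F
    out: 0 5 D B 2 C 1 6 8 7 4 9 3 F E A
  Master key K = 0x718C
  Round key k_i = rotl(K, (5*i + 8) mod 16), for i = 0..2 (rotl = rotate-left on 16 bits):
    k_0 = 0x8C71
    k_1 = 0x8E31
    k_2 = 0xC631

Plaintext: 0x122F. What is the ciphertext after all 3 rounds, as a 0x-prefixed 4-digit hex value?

0xC079

s_0 = plaintext = 0x122F
s_1 = Round(s_0, k_0) = 0x2FDC
s_2 = Round(s_1, k_1) = 0xDCC0
s_3 = Round(s_2, k_2) = 0xC079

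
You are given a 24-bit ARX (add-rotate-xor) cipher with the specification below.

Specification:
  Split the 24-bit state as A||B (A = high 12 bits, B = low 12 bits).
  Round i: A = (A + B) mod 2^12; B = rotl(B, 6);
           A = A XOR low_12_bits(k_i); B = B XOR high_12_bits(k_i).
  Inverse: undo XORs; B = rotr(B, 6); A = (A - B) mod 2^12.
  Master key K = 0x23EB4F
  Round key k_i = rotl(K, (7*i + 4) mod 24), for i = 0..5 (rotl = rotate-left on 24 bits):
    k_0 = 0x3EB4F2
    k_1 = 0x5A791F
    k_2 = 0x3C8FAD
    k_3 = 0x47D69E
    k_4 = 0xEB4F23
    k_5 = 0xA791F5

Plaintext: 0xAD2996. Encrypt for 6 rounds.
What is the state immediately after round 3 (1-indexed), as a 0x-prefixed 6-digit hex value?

0x95BC53

s_0 = plaintext = 0xAD2996
s_1 = Round(s_0, k_0) = 0x09A64D
s_2 = Round(s_1, k_1) = 0xFF86FE
s_3 = Round(s_2, k_2) = 0x95BC53
s_4 = Round(s_3, k_3) = 0x33008C
s_5 = Round(s_4, k_4) = 0xC9FDB6
s_6 = Round(s_5, k_5) = 0xBA07CF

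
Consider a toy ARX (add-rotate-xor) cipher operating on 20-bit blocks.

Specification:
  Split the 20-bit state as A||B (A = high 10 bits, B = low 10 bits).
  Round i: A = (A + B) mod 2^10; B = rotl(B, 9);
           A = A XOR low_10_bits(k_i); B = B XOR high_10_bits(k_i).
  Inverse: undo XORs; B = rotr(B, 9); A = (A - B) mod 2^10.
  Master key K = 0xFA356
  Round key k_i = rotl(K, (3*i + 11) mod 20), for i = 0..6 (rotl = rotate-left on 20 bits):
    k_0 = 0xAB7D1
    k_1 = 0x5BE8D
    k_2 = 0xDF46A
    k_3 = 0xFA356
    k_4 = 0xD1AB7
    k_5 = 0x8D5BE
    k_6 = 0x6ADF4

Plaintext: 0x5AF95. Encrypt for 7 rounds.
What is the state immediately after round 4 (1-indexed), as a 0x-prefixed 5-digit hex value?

0xB60A1

s_0 = plaintext = 0x5AF95
s_1 = Round(s_0, k_0) = 0xB4567
s_2 = Round(s_1, k_1) = 0xAD7DC
s_3 = Round(s_2, k_2) = 0xBEE93
s_4 = Round(s_3, k_3) = 0xB60A1
s_5 = Round(s_4, k_4) = 0x73916
s_6 = Round(s_5, k_5) = 0xD6ABE
s_7 = Round(s_6, k_6) = 0xFB0F4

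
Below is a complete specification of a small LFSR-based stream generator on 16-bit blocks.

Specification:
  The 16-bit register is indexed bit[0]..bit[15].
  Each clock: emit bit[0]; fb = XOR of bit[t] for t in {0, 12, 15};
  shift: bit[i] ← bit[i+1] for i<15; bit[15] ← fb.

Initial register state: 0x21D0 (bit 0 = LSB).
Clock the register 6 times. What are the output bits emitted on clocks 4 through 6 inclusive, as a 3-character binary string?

reg_0 = 0x21D0
clock 1: out=0, reg = 0x10E8
clock 2: out=0, reg = 0x8874
clock 3: out=0, reg = 0xC43A
clock 4: out=0, reg = 0xE21D
clock 5: out=1, reg = 0x710E
clock 6: out=0, reg = 0xB887

010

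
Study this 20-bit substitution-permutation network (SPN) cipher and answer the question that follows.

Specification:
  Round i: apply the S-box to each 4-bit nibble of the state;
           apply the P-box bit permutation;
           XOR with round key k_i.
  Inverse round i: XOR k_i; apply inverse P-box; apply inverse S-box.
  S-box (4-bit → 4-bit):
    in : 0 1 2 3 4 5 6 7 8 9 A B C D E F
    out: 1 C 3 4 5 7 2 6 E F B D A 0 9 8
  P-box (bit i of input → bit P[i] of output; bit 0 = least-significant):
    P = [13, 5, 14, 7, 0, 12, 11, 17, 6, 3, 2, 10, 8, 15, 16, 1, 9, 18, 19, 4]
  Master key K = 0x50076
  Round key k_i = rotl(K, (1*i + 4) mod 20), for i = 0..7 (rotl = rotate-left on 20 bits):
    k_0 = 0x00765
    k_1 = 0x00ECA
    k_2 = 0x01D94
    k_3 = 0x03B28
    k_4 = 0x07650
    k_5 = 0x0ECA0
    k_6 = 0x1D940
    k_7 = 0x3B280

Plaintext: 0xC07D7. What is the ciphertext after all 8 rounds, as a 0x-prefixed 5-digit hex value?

0x08311

s_0 = plaintext = 0xC07D7
s_1 = Round(s_0, k_0) = 0x44659
s_2 = Round(s_1, k_1) = 0x97563
s_3 = Round(s_2, k_2) = 0xDCFC8
s_4 = Round(s_3, k_3) = 0x2EF8A
s_5 = Round(s_4, k_4) = 0x649F2
s_6 = Round(s_5, k_5) = 0x7C9CC
s_7 = Round(s_6, k_6) = 0xF4DAE
s_8 = Round(s_7, k_7) = 0x08311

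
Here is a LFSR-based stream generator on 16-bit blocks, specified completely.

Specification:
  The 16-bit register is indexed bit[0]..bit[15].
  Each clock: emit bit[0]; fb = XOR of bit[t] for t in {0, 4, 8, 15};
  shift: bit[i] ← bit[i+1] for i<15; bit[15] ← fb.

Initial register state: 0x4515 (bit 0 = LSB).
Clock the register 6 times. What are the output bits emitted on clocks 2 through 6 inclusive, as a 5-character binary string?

reg_0 = 0x4515
clock 1: out=1, reg = 0xA28A
clock 2: out=0, reg = 0xD145
clock 3: out=1, reg = 0xE8A2
clock 4: out=0, reg = 0xF451
clock 5: out=1, reg = 0xFA28
clock 6: out=0, reg = 0xFD14

01010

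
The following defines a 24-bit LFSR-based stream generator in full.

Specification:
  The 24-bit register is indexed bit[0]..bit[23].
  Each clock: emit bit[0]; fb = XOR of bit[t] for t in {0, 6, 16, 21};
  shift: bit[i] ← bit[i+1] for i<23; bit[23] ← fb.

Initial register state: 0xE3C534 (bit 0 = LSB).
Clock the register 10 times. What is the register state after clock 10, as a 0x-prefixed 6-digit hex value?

0x7938F1

reg_0 = 0xE3C534
clock 1: out=0, reg = 0x71E29A
clock 2: out=0, reg = 0x38F14D
clock 3: out=1, reg = 0x9C78A6
clock 4: out=0, reg = 0x4E3C53
clock 5: out=1, reg = 0x271E29
clock 6: out=1, reg = 0x938F14
clock 7: out=0, reg = 0xC9C78A
clock 8: out=0, reg = 0xE4E3C5
clock 9: out=1, reg = 0xF271E2
clock 10: out=0, reg = 0x7938F1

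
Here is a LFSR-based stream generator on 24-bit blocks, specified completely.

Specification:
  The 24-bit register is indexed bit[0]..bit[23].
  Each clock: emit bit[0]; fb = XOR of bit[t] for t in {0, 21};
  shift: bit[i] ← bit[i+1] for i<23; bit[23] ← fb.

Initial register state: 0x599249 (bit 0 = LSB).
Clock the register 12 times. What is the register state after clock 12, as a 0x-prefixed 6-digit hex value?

reg_0 = 0x599249
clock 1: out=1, reg = 0xACC924
clock 2: out=0, reg = 0xD66492
clock 3: out=0, reg = 0x6B3249
clock 4: out=1, reg = 0x359924
clock 5: out=0, reg = 0x9ACC92
clock 6: out=0, reg = 0x4D6649
clock 7: out=1, reg = 0xA6B324
clock 8: out=0, reg = 0xD35992
clock 9: out=0, reg = 0x69ACC9
clock 10: out=1, reg = 0x34D664
clock 11: out=0, reg = 0x9A6B32
clock 12: out=0, reg = 0x4D3599

0x4D3599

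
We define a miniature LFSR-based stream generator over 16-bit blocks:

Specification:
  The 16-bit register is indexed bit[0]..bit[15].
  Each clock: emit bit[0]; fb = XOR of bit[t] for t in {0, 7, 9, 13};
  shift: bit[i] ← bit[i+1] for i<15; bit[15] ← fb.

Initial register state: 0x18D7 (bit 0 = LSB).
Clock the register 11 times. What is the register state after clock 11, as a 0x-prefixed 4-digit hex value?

reg_0 = 0x18D7
clock 1: out=1, reg = 0x0C6B
clock 2: out=1, reg = 0x8635
clock 3: out=1, reg = 0x431A
clock 4: out=0, reg = 0xA18D
clock 5: out=1, reg = 0xD0C6
clock 6: out=0, reg = 0xE863
clock 7: out=1, reg = 0x7431
clock 8: out=1, reg = 0x3A18
clock 9: out=0, reg = 0x1D0C
clock 10: out=0, reg = 0x0E86
clock 11: out=0, reg = 0x0743

0x0743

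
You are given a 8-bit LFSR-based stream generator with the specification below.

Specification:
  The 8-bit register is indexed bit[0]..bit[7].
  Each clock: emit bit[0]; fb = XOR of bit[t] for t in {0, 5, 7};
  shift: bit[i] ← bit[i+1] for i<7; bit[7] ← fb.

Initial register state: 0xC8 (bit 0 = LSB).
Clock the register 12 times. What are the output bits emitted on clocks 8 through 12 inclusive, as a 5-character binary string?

11011

reg_0 = 0xC8
clock 1: out=0, reg = 0xE4
clock 2: out=0, reg = 0x72
clock 3: out=0, reg = 0xB9
clock 4: out=1, reg = 0xDC
clock 5: out=0, reg = 0xEE
clock 6: out=0, reg = 0x77
clock 7: out=1, reg = 0x3B
clock 8: out=1, reg = 0x1D
clock 9: out=1, reg = 0x8E
clock 10: out=0, reg = 0xC7
clock 11: out=1, reg = 0x63
clock 12: out=1, reg = 0x31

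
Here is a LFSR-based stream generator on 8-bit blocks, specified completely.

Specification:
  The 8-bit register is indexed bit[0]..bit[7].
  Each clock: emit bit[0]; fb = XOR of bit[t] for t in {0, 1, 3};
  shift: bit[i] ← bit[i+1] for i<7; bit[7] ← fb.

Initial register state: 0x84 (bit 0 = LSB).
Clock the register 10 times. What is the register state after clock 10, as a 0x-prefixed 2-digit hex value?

reg_0 = 0x84
clock 1: out=0, reg = 0x42
clock 2: out=0, reg = 0xA1
clock 3: out=1, reg = 0xD0
clock 4: out=0, reg = 0x68
clock 5: out=0, reg = 0xB4
clock 6: out=0, reg = 0x5A
clock 7: out=0, reg = 0x2D
clock 8: out=1, reg = 0x16
clock 9: out=0, reg = 0x8B
clock 10: out=1, reg = 0xC5

0xC5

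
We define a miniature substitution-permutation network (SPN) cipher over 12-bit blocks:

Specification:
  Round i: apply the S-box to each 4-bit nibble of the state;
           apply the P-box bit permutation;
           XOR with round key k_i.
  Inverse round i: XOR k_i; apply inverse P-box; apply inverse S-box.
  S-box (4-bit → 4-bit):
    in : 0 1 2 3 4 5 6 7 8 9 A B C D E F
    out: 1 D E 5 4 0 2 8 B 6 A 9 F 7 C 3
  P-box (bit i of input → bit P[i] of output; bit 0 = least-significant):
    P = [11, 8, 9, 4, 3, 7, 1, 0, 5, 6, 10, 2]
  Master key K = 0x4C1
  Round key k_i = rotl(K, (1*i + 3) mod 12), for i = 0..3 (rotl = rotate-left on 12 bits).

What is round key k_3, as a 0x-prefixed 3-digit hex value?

K = 0x4C1
k_0 = rotl(K, (1*0+3) mod 12) = rotl(K, 3) = 0x60A
k_1 = rotl(K, (1*1+3) mod 12) = rotl(K, 4) = 0xC14
k_2 = rotl(K, (1*2+3) mod 12) = rotl(K, 5) = 0x829
k_3 = rotl(K, (1*3+3) mod 12) = rotl(K, 6) = 0x053

0x053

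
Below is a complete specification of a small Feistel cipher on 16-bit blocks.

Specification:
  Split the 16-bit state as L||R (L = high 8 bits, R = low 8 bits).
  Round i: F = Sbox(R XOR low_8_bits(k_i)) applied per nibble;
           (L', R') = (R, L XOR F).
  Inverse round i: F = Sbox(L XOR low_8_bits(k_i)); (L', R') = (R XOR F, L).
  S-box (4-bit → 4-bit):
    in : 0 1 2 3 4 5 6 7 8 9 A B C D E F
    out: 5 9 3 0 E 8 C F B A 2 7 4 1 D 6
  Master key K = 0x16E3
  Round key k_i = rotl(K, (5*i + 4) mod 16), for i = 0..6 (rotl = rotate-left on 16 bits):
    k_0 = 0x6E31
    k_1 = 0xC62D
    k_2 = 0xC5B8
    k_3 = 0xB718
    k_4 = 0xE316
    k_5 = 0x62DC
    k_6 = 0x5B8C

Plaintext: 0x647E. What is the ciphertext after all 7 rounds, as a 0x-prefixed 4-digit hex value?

s_0 = plaintext = 0x647E
s_1 = Round(s_0, k_0) = 0x7E82
s_2 = Round(s_1, k_1) = 0x8258
s_3 = Round(s_2, k_2) = 0x5857
s_4 = Round(s_3, k_3) = 0x57BE
s_5 = Round(s_4, k_4) = 0xBE7C
s_6 = Round(s_5, k_5) = 0x7C9B
s_7 = Round(s_6, k_6) = 0x9BE3

0x9BE3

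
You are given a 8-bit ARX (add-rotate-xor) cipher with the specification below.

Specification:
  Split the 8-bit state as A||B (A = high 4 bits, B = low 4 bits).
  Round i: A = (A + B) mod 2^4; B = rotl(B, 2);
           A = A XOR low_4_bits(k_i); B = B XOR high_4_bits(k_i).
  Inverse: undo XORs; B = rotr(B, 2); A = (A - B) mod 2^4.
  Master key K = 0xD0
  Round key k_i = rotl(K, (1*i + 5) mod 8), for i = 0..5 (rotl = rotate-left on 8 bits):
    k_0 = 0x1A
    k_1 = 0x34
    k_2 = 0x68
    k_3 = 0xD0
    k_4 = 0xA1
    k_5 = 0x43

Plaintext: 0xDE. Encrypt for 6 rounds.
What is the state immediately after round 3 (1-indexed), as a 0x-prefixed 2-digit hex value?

s_0 = plaintext = 0xDE
s_1 = Round(s_0, k_0) = 0x1A
s_2 = Round(s_1, k_1) = 0xF9
s_3 = Round(s_2, k_2) = 0x00
s_4 = Round(s_3, k_3) = 0x0D
s_5 = Round(s_4, k_4) = 0xCD
s_6 = Round(s_5, k_5) = 0xA3

0x00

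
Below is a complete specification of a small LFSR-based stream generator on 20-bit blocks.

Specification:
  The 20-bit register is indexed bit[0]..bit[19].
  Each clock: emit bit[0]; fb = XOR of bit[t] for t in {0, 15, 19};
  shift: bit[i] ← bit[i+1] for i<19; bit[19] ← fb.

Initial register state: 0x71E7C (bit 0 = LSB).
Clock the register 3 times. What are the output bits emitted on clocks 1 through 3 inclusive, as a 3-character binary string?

reg_0 = 0x71E7C
clock 1: out=0, reg = 0x38F3E
clock 2: out=0, reg = 0x9C79F
clock 3: out=1, reg = 0xCE3CF

001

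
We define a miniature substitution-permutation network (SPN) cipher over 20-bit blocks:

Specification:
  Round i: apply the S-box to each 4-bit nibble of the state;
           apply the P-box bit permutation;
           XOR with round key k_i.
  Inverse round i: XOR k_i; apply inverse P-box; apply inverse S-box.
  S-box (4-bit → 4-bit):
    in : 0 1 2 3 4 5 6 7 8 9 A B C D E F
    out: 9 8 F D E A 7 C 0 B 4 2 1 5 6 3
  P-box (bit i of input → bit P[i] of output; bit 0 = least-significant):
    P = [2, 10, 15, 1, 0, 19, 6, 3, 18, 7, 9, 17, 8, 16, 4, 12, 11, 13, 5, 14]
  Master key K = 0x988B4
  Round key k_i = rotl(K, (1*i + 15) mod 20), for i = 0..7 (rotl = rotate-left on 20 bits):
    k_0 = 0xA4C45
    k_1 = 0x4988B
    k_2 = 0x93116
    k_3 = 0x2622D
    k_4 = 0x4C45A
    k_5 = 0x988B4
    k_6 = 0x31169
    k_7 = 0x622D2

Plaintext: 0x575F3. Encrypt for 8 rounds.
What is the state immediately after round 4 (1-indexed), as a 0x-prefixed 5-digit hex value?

0xDE112

s_0 = plaintext = 0x575F3
s_1 = Round(s_0, k_0) = 0x0BCD2
s_2 = Round(s_1, k_1) = 0x154CC
s_3 = Round(s_2, k_2) = 0xA6393
s_4 = Round(s_3, k_3) = 0xDE112
s_5 = Round(s_4, k_4) = 0x74864
s_6 = Round(s_5, k_5) = 0x05CC7
s_7 = Round(s_6, k_6) = 0x6C96A
s_8 = Round(s_7, k_7) = 0x88B33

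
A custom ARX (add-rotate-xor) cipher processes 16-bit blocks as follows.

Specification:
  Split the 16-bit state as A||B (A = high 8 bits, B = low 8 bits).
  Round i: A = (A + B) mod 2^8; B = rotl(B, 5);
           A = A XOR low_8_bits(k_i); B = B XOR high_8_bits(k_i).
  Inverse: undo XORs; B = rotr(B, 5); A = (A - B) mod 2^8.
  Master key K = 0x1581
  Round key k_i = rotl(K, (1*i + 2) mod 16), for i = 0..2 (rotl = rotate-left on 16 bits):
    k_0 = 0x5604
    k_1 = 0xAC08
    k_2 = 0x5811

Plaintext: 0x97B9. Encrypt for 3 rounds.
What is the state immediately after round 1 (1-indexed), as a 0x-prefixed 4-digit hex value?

0x5461

s_0 = plaintext = 0x97B9
s_1 = Round(s_0, k_0) = 0x5461
s_2 = Round(s_1, k_1) = 0xBD80
s_3 = Round(s_2, k_2) = 0x2C48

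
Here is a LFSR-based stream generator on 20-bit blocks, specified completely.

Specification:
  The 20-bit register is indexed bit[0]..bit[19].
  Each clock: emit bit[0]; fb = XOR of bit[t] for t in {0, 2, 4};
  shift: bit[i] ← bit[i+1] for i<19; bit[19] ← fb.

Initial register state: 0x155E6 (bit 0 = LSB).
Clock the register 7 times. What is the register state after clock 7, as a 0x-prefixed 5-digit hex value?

0x822AB

reg_0 = 0x155E6
clock 1: out=0, reg = 0x8AAF3
clock 2: out=1, reg = 0x45579
clock 3: out=1, reg = 0x22ABC
clock 4: out=0, reg = 0x1155E
clock 5: out=0, reg = 0x08AAF
clock 6: out=1, reg = 0x04557
clock 7: out=1, reg = 0x822AB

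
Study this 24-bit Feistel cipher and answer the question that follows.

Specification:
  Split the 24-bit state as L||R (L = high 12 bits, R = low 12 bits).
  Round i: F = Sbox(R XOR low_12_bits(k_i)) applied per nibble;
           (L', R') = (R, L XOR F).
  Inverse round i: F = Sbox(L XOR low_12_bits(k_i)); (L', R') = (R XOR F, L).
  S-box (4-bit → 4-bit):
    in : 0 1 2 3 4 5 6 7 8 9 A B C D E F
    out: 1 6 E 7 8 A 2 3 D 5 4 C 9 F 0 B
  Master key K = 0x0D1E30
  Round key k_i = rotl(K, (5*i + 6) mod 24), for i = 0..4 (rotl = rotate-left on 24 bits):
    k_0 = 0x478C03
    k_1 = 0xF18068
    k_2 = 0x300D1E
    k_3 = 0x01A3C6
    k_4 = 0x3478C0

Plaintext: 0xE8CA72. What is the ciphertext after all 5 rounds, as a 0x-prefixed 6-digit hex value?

0x862DAA

s_0 = plaintext = 0xE8CA72
s_1 = Round(s_0, k_0) = 0xA72CBA
s_2 = Round(s_1, k_1) = 0xCBA38C
s_3 = Round(s_2, k_2) = 0x38CCE4
s_4 = Round(s_3, k_3) = 0xCE4862
s_5 = Round(s_4, k_4) = 0x862DAA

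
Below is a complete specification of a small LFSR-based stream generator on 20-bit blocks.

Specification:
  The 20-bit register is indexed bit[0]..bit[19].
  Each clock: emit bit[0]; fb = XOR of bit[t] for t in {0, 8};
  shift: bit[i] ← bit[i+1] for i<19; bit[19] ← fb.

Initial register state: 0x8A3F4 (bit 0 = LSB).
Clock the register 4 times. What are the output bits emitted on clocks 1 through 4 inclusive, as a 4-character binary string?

0010

reg_0 = 0x8A3F4
clock 1: out=0, reg = 0xC51FA
clock 2: out=0, reg = 0xE28FD
clock 3: out=1, reg = 0xF147E
clock 4: out=0, reg = 0x78A3F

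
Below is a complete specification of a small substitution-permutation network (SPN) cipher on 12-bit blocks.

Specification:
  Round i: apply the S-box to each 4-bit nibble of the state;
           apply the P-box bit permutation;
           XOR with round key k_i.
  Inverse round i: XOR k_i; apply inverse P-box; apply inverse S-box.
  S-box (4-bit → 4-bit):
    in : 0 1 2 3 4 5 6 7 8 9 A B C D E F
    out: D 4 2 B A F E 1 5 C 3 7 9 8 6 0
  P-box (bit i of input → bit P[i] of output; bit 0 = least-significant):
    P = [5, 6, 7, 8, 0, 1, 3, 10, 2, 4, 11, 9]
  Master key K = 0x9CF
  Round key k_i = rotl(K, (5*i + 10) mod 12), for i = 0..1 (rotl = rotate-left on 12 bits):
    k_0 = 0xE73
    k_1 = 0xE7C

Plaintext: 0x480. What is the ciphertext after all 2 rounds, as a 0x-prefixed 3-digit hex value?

0x81D

s_0 = plaintext = 0x480
s_1 = Round(s_0, k_0) = 0xDCA
s_2 = Round(s_1, k_1) = 0x81D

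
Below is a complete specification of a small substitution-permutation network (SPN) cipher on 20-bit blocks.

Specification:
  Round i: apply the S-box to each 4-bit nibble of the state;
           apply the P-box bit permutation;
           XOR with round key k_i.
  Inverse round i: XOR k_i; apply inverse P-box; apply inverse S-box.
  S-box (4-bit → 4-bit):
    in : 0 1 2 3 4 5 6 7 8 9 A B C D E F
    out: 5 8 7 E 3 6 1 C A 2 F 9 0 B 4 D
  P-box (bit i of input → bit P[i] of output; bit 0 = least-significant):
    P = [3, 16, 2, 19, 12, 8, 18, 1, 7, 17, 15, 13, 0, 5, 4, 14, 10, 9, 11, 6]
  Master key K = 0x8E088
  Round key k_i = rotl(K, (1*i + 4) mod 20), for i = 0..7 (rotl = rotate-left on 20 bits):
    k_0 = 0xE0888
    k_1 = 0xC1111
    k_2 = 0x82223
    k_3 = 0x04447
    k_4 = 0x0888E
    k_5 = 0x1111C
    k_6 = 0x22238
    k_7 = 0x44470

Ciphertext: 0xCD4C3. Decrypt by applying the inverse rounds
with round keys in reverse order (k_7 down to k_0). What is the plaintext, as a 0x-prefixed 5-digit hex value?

s_0 = ciphertext = 0xCD4C3
s_1 = InvRound(s_0, k_7) = 0xC20B1
s_2 = InvRound(s_1, k_6) = 0x964EB
s_3 = InvRound(s_2, k_5) = 0xBABD7
s_4 = InvRound(s_3, k_4) = 0x8089D
s_5 = InvRound(s_4, k_3) = 0xF761B
s_6 = InvRound(s_5, k_2) = 0x63904
s_7 = InvRound(s_6, k_1) = 0xE08C7
s_8 = InvRound(s_7, k_0) = 0x16C10

0x16C10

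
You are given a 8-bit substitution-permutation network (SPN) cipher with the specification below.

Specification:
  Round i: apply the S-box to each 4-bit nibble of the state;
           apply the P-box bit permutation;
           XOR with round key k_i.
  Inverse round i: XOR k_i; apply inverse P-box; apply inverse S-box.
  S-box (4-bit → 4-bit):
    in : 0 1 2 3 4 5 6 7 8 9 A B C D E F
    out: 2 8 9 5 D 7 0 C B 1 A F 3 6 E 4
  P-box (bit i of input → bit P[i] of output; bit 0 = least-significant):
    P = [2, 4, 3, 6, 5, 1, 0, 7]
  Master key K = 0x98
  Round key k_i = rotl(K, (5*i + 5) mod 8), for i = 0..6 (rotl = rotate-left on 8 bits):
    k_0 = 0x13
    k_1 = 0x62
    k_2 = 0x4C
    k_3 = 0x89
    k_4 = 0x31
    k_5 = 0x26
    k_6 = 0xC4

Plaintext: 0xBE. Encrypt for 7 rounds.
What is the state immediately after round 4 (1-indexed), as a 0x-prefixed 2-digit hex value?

0x84

s_0 = plaintext = 0xBE
s_1 = Round(s_0, k_0) = 0xE8
s_2 = Round(s_1, k_1) = 0xB5
s_3 = Round(s_2, k_2) = 0xF3
s_4 = Round(s_3, k_3) = 0x84
s_5 = Round(s_4, k_4) = 0xDF
s_6 = Round(s_5, k_5) = 0x2D
s_7 = Round(s_6, k_6) = 0x7C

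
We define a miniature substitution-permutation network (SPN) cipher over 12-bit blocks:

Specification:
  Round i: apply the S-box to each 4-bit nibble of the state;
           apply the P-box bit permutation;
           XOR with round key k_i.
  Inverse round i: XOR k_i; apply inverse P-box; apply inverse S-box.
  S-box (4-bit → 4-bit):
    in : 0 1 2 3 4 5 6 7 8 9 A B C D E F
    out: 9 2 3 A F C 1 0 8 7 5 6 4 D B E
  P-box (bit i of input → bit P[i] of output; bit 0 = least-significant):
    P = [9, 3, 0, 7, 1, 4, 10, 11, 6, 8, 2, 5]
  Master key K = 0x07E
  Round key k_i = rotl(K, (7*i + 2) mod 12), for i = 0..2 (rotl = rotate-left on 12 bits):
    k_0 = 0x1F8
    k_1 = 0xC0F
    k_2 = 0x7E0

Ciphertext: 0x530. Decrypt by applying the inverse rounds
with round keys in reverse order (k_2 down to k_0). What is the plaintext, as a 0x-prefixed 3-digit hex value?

s_0 = ciphertext = 0x530
s_1 = InvRound(s_0, k_2) = 0x610
s_2 = InvRound(s_1, k_1) = 0xCE9
s_3 = InvRound(s_2, k_0) = 0x1FC

0x1FC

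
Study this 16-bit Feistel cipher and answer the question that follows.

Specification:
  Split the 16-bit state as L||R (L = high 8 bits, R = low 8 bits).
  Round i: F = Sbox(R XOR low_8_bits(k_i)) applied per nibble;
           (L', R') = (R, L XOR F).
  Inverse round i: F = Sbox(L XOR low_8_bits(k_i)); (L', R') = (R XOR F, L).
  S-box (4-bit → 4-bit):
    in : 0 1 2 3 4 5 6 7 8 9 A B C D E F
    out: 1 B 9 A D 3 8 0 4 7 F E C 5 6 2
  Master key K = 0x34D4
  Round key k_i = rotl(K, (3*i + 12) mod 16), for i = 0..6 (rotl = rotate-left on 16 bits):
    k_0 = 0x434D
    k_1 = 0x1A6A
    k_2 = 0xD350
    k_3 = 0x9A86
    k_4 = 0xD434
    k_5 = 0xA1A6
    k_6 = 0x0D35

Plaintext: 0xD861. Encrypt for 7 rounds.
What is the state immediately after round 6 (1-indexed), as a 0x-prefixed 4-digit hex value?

s_0 = plaintext = 0xD861
s_1 = Round(s_0, k_0) = 0x6144
s_2 = Round(s_1, k_1) = 0x44F7
s_3 = Round(s_2, k_2) = 0xF7B4
s_4 = Round(s_3, k_3) = 0xB45E
s_5 = Round(s_4, k_4) = 0x5E3B
s_6 = Round(s_5, k_5) = 0x3B2B
s_7 = Round(s_6, k_6) = 0x2B8D

0x3B2B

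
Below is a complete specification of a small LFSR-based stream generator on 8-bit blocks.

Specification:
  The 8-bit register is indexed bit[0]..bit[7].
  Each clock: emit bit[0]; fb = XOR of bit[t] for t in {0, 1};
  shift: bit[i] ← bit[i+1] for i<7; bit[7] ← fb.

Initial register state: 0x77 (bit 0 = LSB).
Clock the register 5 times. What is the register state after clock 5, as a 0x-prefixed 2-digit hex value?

0x63

reg_0 = 0x77
clock 1: out=1, reg = 0x3B
clock 2: out=1, reg = 0x1D
clock 3: out=1, reg = 0x8E
clock 4: out=0, reg = 0xC7
clock 5: out=1, reg = 0x63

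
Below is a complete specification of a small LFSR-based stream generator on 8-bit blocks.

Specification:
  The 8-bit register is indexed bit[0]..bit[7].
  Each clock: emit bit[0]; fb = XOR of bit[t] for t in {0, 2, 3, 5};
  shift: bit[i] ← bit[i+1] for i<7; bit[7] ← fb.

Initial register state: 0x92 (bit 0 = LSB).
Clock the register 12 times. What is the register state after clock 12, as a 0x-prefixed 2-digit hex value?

0x1A

reg_0 = 0x92
clock 1: out=0, reg = 0x49
clock 2: out=1, reg = 0x24
clock 3: out=0, reg = 0x12
clock 4: out=0, reg = 0x09
clock 5: out=1, reg = 0x04
clock 6: out=0, reg = 0x82
clock 7: out=0, reg = 0x41
clock 8: out=1, reg = 0xA0
clock 9: out=0, reg = 0xD0
clock 10: out=0, reg = 0x68
clock 11: out=0, reg = 0x34
clock 12: out=0, reg = 0x1A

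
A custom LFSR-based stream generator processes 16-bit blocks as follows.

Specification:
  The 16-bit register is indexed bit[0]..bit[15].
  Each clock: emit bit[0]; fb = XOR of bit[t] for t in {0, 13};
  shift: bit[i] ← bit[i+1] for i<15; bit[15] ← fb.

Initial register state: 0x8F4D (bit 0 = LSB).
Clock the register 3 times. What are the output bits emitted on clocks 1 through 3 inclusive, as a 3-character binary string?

101

reg_0 = 0x8F4D
clock 1: out=1, reg = 0xC7A6
clock 2: out=0, reg = 0x63D3
clock 3: out=1, reg = 0x31E9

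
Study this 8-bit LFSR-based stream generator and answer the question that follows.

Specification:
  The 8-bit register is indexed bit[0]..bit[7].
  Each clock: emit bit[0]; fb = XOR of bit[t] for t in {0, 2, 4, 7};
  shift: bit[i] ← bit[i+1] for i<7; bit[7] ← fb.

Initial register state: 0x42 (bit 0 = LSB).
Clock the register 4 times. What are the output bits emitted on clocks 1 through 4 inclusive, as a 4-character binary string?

reg_0 = 0x42
clock 1: out=0, reg = 0x21
clock 2: out=1, reg = 0x90
clock 3: out=0, reg = 0x48
clock 4: out=0, reg = 0x24

0100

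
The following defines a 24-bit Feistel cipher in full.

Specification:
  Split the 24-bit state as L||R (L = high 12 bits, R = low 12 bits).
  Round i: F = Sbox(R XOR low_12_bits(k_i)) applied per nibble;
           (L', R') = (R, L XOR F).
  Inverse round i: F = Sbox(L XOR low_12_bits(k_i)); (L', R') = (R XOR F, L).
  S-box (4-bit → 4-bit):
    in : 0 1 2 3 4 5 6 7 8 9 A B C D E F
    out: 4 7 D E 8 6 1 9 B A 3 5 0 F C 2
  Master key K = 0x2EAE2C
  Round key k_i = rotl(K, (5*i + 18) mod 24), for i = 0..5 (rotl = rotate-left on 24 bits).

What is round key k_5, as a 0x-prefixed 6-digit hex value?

K = 0x2EAE2C
k_0 = rotl(K, (5*0+18) mod 24) = rotl(K, 18) = 0xB0BAB8
k_1 = rotl(K, (5*1+18) mod 24) = rotl(K, 23) = 0x175716
k_2 = rotl(K, (5*2+18) mod 24) = rotl(K, 4) = 0xEAE2C2
k_3 = rotl(K, (5*3+18) mod 24) = rotl(K, 9) = 0x5C585D
k_4 = rotl(K, (5*4+18) mod 24) = rotl(K, 14) = 0x8B0BAB
k_5 = rotl(K, (5*5+18) mod 24) = rotl(K, 19) = 0x617571

0x617571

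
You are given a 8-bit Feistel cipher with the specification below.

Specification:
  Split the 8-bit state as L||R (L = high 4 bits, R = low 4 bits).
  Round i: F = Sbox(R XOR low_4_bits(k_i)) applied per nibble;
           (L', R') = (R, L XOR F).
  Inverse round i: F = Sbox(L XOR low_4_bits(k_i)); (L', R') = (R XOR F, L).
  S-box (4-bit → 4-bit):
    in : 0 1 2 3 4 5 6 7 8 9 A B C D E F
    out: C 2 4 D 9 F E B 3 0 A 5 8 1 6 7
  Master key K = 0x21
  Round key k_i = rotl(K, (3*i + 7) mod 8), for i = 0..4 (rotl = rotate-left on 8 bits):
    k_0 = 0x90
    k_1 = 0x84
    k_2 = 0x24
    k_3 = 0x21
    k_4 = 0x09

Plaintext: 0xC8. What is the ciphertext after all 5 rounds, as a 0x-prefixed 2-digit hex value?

s_0 = plaintext = 0xC8
s_1 = Round(s_0, k_0) = 0x8F
s_2 = Round(s_1, k_1) = 0xFD
s_3 = Round(s_2, k_2) = 0xDF
s_4 = Round(s_3, k_3) = 0xFB
s_5 = Round(s_4, k_4) = 0xBB

0xBB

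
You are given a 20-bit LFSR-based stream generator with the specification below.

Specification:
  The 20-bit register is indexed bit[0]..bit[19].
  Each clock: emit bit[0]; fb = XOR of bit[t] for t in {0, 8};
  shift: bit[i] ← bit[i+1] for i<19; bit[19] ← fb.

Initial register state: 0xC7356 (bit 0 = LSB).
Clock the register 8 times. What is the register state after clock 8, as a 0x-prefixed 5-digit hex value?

0x25C73

reg_0 = 0xC7356
clock 1: out=0, reg = 0xE39AB
clock 2: out=1, reg = 0x71CD5
clock 3: out=1, reg = 0xB8E6A
clock 4: out=0, reg = 0x5C735
clock 5: out=1, reg = 0x2E39A
clock 6: out=0, reg = 0x971CD
clock 7: out=1, reg = 0x4B8E6
clock 8: out=0, reg = 0x25C73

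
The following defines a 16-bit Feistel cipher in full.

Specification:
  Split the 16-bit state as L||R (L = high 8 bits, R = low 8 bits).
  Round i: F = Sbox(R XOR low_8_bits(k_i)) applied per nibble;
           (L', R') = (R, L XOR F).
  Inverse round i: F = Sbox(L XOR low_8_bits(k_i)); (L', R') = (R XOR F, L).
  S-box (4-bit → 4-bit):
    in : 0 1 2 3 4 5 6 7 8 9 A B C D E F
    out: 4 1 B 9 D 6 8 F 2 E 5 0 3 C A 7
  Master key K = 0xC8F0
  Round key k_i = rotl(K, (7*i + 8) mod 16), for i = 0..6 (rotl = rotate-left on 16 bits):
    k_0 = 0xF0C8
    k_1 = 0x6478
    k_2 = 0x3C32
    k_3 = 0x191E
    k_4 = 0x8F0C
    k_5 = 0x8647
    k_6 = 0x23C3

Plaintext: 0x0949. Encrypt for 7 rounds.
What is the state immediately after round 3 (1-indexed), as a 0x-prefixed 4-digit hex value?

s_0 = plaintext = 0x0949
s_1 = Round(s_0, k_0) = 0x4928
s_2 = Round(s_1, k_1) = 0x282D
s_3 = Round(s_2, k_2) = 0x2D3F
s_4 = Round(s_3, k_3) = 0x3F9C
s_5 = Round(s_4, k_4) = 0x9CDB
s_6 = Round(s_5, k_5) = 0xDB7F
s_7 = Round(s_6, k_6) = 0x7FD8

0x2D3F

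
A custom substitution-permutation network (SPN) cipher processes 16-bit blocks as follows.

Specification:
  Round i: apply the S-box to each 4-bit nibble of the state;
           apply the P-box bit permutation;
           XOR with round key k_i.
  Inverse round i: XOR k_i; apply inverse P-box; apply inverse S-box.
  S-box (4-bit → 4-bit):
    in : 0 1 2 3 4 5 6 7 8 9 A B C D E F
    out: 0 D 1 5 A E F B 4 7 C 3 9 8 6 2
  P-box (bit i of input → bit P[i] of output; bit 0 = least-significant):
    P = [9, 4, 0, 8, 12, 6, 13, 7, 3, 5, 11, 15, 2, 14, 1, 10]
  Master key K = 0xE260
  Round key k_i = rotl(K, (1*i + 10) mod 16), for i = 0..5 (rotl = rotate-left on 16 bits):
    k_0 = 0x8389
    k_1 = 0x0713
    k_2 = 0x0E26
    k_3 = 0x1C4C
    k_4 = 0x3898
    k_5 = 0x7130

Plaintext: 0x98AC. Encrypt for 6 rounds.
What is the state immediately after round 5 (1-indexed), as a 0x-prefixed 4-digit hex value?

0x6542

s_0 = plaintext = 0x98AC
s_1 = Round(s_0, k_0) = 0xE80F
s_2 = Round(s_1, k_1) = 0x4F01
s_3 = Round(s_2, k_2) = 0x4907
s_4 = Round(s_3, k_3) = 0x5374
s_5 = Round(s_4, k_4) = 0x6542
s_6 = Round(s_5, k_5) = 0xBFD6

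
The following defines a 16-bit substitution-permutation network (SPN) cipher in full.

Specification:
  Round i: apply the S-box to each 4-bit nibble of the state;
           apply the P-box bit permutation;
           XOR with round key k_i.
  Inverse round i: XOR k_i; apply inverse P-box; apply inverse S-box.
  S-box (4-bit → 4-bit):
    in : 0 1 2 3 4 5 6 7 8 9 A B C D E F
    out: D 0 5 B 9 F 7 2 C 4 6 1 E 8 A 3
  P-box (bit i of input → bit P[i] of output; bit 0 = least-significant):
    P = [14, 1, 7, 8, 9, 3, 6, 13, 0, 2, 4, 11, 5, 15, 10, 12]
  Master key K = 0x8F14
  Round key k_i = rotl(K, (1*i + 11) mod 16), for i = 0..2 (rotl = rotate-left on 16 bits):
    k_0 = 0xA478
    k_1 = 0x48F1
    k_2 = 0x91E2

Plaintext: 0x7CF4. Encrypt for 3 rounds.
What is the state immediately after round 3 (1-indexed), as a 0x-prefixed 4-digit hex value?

s_0 = plaintext = 0x7CF4
s_1 = Round(s_0, k_0) = 0x6F64
s_2 = Round(s_1, k_1) = 0x8F9C
s_3 = Round(s_2, k_2) = 0x8425

0x8425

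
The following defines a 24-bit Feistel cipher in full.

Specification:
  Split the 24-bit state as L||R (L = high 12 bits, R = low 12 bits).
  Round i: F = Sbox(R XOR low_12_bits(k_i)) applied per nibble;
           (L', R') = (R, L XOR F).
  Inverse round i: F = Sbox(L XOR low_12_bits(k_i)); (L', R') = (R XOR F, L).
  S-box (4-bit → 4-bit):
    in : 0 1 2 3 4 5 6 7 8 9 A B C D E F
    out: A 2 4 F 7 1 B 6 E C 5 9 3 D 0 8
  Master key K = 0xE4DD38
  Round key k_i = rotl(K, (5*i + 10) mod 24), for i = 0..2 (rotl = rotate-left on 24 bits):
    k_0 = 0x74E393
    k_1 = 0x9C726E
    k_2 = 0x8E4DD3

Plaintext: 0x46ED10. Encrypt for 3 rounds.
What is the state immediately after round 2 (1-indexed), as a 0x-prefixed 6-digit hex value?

0x481618

s_0 = plaintext = 0x46ED10
s_1 = Round(s_0, k_0) = 0xD10481
s_2 = Round(s_1, k_1) = 0x481618
s_3 = Round(s_2, k_2) = 0x618DB8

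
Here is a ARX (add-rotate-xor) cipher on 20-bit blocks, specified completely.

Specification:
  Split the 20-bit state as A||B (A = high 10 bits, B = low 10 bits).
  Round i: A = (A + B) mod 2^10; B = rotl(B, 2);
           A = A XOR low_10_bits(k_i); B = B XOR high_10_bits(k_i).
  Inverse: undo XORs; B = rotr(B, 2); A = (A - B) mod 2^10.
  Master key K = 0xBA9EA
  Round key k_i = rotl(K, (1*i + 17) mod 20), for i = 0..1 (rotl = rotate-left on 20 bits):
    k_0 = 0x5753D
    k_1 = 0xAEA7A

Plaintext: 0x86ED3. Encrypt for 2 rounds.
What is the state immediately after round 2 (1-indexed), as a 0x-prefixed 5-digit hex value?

s_0 = plaintext = 0x86ED3
s_1 = Round(s_0, k_0) = 0x74E13
s_2 = Round(s_1, k_1) = 0x672F4

0x672F4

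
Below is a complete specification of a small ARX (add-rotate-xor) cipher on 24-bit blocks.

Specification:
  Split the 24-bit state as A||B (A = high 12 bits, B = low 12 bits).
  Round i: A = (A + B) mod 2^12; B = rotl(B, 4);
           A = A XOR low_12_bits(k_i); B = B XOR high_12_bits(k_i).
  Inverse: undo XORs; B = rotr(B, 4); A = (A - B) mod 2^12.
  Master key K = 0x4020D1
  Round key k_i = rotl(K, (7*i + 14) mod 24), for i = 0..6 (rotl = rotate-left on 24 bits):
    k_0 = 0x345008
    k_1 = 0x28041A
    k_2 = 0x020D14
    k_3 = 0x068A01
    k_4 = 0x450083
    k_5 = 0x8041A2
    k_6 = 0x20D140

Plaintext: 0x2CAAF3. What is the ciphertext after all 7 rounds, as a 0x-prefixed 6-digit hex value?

0x7D5C3F

s_0 = plaintext = 0x2CAAF3
s_1 = Round(s_0, k_0) = 0xDB5C7F
s_2 = Round(s_1, k_1) = 0xE2E57C
s_3 = Round(s_2, k_2) = 0xEBE7E5
s_4 = Round(s_3, k_3) = 0xCA2E3F
s_5 = Round(s_4, k_4) = 0xA627AE
s_6 = Round(s_5, k_5) = 0x3B22E3
s_7 = Round(s_6, k_6) = 0x7D5C3F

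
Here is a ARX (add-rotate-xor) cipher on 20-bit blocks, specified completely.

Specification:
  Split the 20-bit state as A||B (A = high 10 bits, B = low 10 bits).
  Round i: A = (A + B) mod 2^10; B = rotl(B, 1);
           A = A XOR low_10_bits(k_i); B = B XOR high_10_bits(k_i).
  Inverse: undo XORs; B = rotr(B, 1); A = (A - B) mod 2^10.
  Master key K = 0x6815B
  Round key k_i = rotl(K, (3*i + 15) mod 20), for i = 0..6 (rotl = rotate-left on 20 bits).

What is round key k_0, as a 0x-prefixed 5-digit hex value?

K = 0x6815B
k_0 = rotl(K, (3*0+15) mod 20) = rotl(K, 15) = 0xDB40A

0xDB40A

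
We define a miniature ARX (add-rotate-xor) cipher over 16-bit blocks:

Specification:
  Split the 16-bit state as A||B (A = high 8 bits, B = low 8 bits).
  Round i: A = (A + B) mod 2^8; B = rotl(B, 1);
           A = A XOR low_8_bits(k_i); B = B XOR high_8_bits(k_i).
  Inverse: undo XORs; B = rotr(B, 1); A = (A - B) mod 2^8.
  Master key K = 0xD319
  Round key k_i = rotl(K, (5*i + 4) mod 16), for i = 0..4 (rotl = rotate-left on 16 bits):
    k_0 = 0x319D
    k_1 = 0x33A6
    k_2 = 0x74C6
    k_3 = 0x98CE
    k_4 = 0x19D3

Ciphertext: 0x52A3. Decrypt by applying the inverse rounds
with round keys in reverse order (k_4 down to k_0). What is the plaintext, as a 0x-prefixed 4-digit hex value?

0xEE86

s_0 = ciphertext = 0x52A3
s_1 = InvRound(s_0, k_4) = 0x245D
s_2 = InvRound(s_1, k_3) = 0x08E2
s_3 = InvRound(s_2, k_2) = 0x834B
s_4 = InvRound(s_3, k_1) = 0xE93C
s_5 = InvRound(s_4, k_0) = 0xEE86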